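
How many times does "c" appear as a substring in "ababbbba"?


Searching for "c" in "ababbbba"
Scanning each position:
  Position 0: "a" => no
  Position 1: "b" => no
  Position 2: "a" => no
  Position 3: "b" => no
  Position 4: "b" => no
  Position 5: "b" => no
  Position 6: "b" => no
  Position 7: "a" => no
Total occurrences: 0

0


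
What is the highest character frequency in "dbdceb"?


Input: dbdceb
Character counts:
  'b': 2
  'c': 1
  'd': 2
  'e': 1
Maximum frequency: 2

2


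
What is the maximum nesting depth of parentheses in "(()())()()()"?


Input: "(()())()()()"
Tracking depth:
  Position 0 '(': depth becomes 1
  Position 1 '(': depth becomes 2
  Position 2 ')': depth becomes 1
  Position 3 '(': depth becomes 2
  Position 4 ')': depth becomes 1
  Position 5 ')': depth becomes 0
  Position 6 '(': depth becomes 1
  Position 7 ')': depth becomes 0
  Position 8 '(': depth becomes 1
  Position 9 ')': depth becomes 0
  Position 10 '(': depth becomes 1
  Position 11 ')': depth becomes 0
Maximum depth reached: 2

2


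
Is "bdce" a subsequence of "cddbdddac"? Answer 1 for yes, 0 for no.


Check if "bdce" is a subsequence of "cddbdddac"
Greedy scan:
  Position 0 ('c'): no match needed
  Position 1 ('d'): no match needed
  Position 2 ('d'): no match needed
  Position 3 ('b'): matches sub[0] = 'b'
  Position 4 ('d'): matches sub[1] = 'd'
  Position 5 ('d'): no match needed
  Position 6 ('d'): no match needed
  Position 7 ('a'): no match needed
  Position 8 ('c'): matches sub[2] = 'c'
Only matched 3/4 characters => not a subsequence

0


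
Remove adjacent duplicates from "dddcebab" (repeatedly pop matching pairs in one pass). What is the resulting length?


Input: dddcebab
Stack-based adjacent duplicate removal:
  Read 'd': push. Stack: d
  Read 'd': matches stack top 'd' => pop. Stack: (empty)
  Read 'd': push. Stack: d
  Read 'c': push. Stack: dc
  Read 'e': push. Stack: dce
  Read 'b': push. Stack: dceb
  Read 'a': push. Stack: dceba
  Read 'b': push. Stack: dcebab
Final stack: "dcebab" (length 6)

6


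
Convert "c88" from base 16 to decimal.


Input: "c88" in base 16
Positional expansion:
  Digit 'c' (value 12) x 16^2 = 3072
  Digit '8' (value 8) x 16^1 = 128
  Digit '8' (value 8) x 16^0 = 8
Sum = 3208

3208


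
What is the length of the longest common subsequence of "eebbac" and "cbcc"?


LCS of "eebbac" and "cbcc"
DP table:
           c    b    c    c
      0    0    0    0    0
  e   0    0    0    0    0
  e   0    0    0    0    0
  b   0    0    1    1    1
  b   0    0    1    1    1
  a   0    0    1    1    1
  c   0    1    1    2    2
LCS length = dp[6][4] = 2

2


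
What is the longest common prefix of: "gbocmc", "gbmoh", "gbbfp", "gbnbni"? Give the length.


Words: gbocmc, gbmoh, gbbfp, gbnbni
  Position 0: all 'g' => match
  Position 1: all 'b' => match
  Position 2: ('o', 'm', 'b', 'n') => mismatch, stop
LCP = "gb" (length 2)

2


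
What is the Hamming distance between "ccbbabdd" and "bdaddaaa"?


Comparing "ccbbabdd" and "bdaddaaa" position by position:
  Position 0: 'c' vs 'b' => differ
  Position 1: 'c' vs 'd' => differ
  Position 2: 'b' vs 'a' => differ
  Position 3: 'b' vs 'd' => differ
  Position 4: 'a' vs 'd' => differ
  Position 5: 'b' vs 'a' => differ
  Position 6: 'd' vs 'a' => differ
  Position 7: 'd' vs 'a' => differ
Total differences (Hamming distance): 8

8


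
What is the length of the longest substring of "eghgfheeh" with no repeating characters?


Input: "eghgfheeh"
Sliding window (track last position of each char):
  Position 0 ('e'): window [0,0] length 1 -- new best
  Position 1 ('g'): window [0,1] length 2 -- new best
  Position 2 ('h'): window [0,2] length 3 -- new best
  Position 3 ('g'): repeat (last at 1), move window start to 2
  Position 3 ('g'): window [2,3] length 2
  Position 4 ('f'): window [2,4] length 3
  Position 5 ('h'): repeat (last at 2), move window start to 3
  Position 5 ('h'): window [3,5] length 3
  Position 6 ('e'): window [3,6] length 4 -- new best
  Position 7 ('e'): repeat (last at 6), move window start to 7
  Position 7 ('e'): window [7,7] length 1
  Position 8 ('h'): window [7,8] length 2
Longest substring with no repeats: "gfhe" with length 4

4


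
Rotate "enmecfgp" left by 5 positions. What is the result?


Input: "enmecfgp", rotate left by 5
First 5 characters: "enmec"
Remaining characters: "fgp"
Concatenate remaining + first: "fgp" + "enmec" = "fgpenmec"

fgpenmec


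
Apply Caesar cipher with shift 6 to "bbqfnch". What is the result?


Caesar cipher: shift "bbqfnch" by 6
  'b' (pos 1) + 6 = pos 7 = 'h'
  'b' (pos 1) + 6 = pos 7 = 'h'
  'q' (pos 16) + 6 = pos 22 = 'w'
  'f' (pos 5) + 6 = pos 11 = 'l'
  'n' (pos 13) + 6 = pos 19 = 't'
  'c' (pos 2) + 6 = pos 8 = 'i'
  'h' (pos 7) + 6 = pos 13 = 'n'
Result: hhwltin

hhwltin


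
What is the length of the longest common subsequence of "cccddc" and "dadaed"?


LCS of "cccddc" and "dadaed"
DP table:
           d    a    d    a    e    d
      0    0    0    0    0    0    0
  c   0    0    0    0    0    0    0
  c   0    0    0    0    0    0    0
  c   0    0    0    0    0    0    0
  d   0    1    1    1    1    1    1
  d   0    1    1    2    2    2    2
  c   0    1    1    2    2    2    2
LCS length = dp[6][6] = 2

2


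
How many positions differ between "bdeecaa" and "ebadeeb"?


Comparing "bdeecaa" and "ebadeeb" position by position:
  Position 0: 'b' vs 'e' => DIFFER
  Position 1: 'd' vs 'b' => DIFFER
  Position 2: 'e' vs 'a' => DIFFER
  Position 3: 'e' vs 'd' => DIFFER
  Position 4: 'c' vs 'e' => DIFFER
  Position 5: 'a' vs 'e' => DIFFER
  Position 6: 'a' vs 'b' => DIFFER
Positions that differ: 7

7


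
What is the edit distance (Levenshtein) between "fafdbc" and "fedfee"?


Computing edit distance: "fafdbc" -> "fedfee"
DP table:
           f    e    d    f    e    e
      0    1    2    3    4    5    6
  f   1    0    1    2    3    4    5
  a   2    1    1    2    3    4    5
  f   3    2    2    2    2    3    4
  d   4    3    3    2    3    3    4
  b   5    4    4    3    3    4    4
  c   6    5    5    4    4    4    5
Edit distance = dp[6][6] = 5

5


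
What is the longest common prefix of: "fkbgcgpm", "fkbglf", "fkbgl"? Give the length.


Words: fkbgcgpm, fkbglf, fkbgl
  Position 0: all 'f' => match
  Position 1: all 'k' => match
  Position 2: all 'b' => match
  Position 3: all 'g' => match
  Position 4: ('c', 'l', 'l') => mismatch, stop
LCP = "fkbg" (length 4)

4


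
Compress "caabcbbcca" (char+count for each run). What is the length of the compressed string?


Input: caabcbbcca
Runs:
  'c' x 1 => "c1"
  'a' x 2 => "a2"
  'b' x 1 => "b1"
  'c' x 1 => "c1"
  'b' x 2 => "b2"
  'c' x 2 => "c2"
  'a' x 1 => "a1"
Compressed: "c1a2b1c1b2c2a1"
Compressed length: 14

14


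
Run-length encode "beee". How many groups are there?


Input: beee
Scanning for consecutive runs:
  Group 1: 'b' x 1 (positions 0-0)
  Group 2: 'e' x 3 (positions 1-3)
Total groups: 2

2


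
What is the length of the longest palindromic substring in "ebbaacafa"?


Input: "ebbaacafa"
Checking substrings for palindromes:
  [4:7] "aca" (len 3) => palindrome
  [6:9] "afa" (len 3) => palindrome
  [1:3] "bb" (len 2) => palindrome
  [3:5] "aa" (len 2) => palindrome
Longest palindromic substring: "aca" with length 3

3


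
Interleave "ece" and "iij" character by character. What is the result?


Interleaving "ece" and "iij":
  Position 0: 'e' from first, 'i' from second => "ei"
  Position 1: 'c' from first, 'i' from second => "ci"
  Position 2: 'e' from first, 'j' from second => "ej"
Result: eiciej

eiciej


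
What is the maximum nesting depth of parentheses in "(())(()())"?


Input: "(())(()())"
Tracking depth:
  Position 0 '(': depth becomes 1
  Position 1 '(': depth becomes 2
  Position 2 ')': depth becomes 1
  Position 3 ')': depth becomes 0
  Position 4 '(': depth becomes 1
  Position 5 '(': depth becomes 2
  Position 6 ')': depth becomes 1
  Position 7 '(': depth becomes 2
  Position 8 ')': depth becomes 1
  Position 9 ')': depth becomes 0
Maximum depth reached: 2

2


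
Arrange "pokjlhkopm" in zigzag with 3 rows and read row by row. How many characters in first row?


Zigzag "pokjlhkopm" into 3 rows:
Placing characters:
  'p' => row 0
  'o' => row 1
  'k' => row 2
  'j' => row 1
  'l' => row 0
  'h' => row 1
  'k' => row 2
  'o' => row 1
  'p' => row 0
  'm' => row 1
Rows:
  Row 0: "plp"
  Row 1: "ojhom"
  Row 2: "kk"
First row length: 3

3


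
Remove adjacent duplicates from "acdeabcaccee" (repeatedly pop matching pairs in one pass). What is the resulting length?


Input: acdeabcaccee
Stack-based adjacent duplicate removal:
  Read 'a': push. Stack: a
  Read 'c': push. Stack: ac
  Read 'd': push. Stack: acd
  Read 'e': push. Stack: acde
  Read 'a': push. Stack: acdea
  Read 'b': push. Stack: acdeab
  Read 'c': push. Stack: acdeabc
  Read 'a': push. Stack: acdeabca
  Read 'c': push. Stack: acdeabcac
  Read 'c': matches stack top 'c' => pop. Stack: acdeabca
  Read 'e': push. Stack: acdeabcae
  Read 'e': matches stack top 'e' => pop. Stack: acdeabca
Final stack: "acdeabca" (length 8)

8


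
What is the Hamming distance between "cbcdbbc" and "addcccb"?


Comparing "cbcdbbc" and "addcccb" position by position:
  Position 0: 'c' vs 'a' => differ
  Position 1: 'b' vs 'd' => differ
  Position 2: 'c' vs 'd' => differ
  Position 3: 'd' vs 'c' => differ
  Position 4: 'b' vs 'c' => differ
  Position 5: 'b' vs 'c' => differ
  Position 6: 'c' vs 'b' => differ
Total differences (Hamming distance): 7

7


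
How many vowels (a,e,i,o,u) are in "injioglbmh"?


Input: injioglbmh
Checking each character:
  'i' at position 0: vowel (running total: 1)
  'n' at position 1: consonant
  'j' at position 2: consonant
  'i' at position 3: vowel (running total: 2)
  'o' at position 4: vowel (running total: 3)
  'g' at position 5: consonant
  'l' at position 6: consonant
  'b' at position 7: consonant
  'm' at position 8: consonant
  'h' at position 9: consonant
Total vowels: 3

3


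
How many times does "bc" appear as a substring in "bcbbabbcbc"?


Searching for "bc" in "bcbbabbcbc"
Scanning each position:
  Position 0: "bc" => MATCH
  Position 1: "cb" => no
  Position 2: "bb" => no
  Position 3: "ba" => no
  Position 4: "ab" => no
  Position 5: "bb" => no
  Position 6: "bc" => MATCH
  Position 7: "cb" => no
  Position 8: "bc" => MATCH
Total occurrences: 3

3


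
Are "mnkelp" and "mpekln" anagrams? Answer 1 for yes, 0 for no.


Strings: "mnkelp", "mpekln"
Sorted first:  eklmnp
Sorted second: eklmnp
Sorted forms match => anagrams

1


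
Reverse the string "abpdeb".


Input: abpdeb
Reading characters right to left:
  Position 5: 'b'
  Position 4: 'e'
  Position 3: 'd'
  Position 2: 'p'
  Position 1: 'b'
  Position 0: 'a'
Reversed: bedpba

bedpba


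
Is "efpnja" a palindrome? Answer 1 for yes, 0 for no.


Input: efpnja
Reversed: ajnpfe
  Compare pos 0 ('e') with pos 5 ('a'): MISMATCH
  Compare pos 1 ('f') with pos 4 ('j'): MISMATCH
  Compare pos 2 ('p') with pos 3 ('n'): MISMATCH
Result: not a palindrome

0


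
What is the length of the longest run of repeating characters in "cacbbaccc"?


Input: "cacbbaccc"
Scanning for longest run:
  Position 1 ('a'): new char, reset run to 1
  Position 2 ('c'): new char, reset run to 1
  Position 3 ('b'): new char, reset run to 1
  Position 4 ('b'): continues run of 'b', length=2
  Position 5 ('a'): new char, reset run to 1
  Position 6 ('c'): new char, reset run to 1
  Position 7 ('c'): continues run of 'c', length=2
  Position 8 ('c'): continues run of 'c', length=3
Longest run: 'c' with length 3

3


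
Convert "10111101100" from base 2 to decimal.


Input: "10111101100" in base 2
Positional expansion:
  Digit '1' (value 1) x 2^10 = 1024
  Digit '0' (value 0) x 2^9 = 0
  Digit '1' (value 1) x 2^8 = 256
  Digit '1' (value 1) x 2^7 = 128
  Digit '1' (value 1) x 2^6 = 64
  Digit '1' (value 1) x 2^5 = 32
  Digit '0' (value 0) x 2^4 = 0
  Digit '1' (value 1) x 2^3 = 8
  Digit '1' (value 1) x 2^2 = 4
  Digit '0' (value 0) x 2^1 = 0
  Digit '0' (value 0) x 2^0 = 0
Sum = 1516

1516


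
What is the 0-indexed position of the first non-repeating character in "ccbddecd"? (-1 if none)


Input: ccbddecd
Character frequencies:
  'b': 1
  'c': 3
  'd': 3
  'e': 1
Scanning left to right for freq == 1:
  Position 0 ('c'): freq=3, skip
  Position 1 ('c'): freq=3, skip
  Position 2 ('b'): unique! => answer = 2

2


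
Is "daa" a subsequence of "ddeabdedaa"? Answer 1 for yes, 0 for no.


Check if "daa" is a subsequence of "ddeabdedaa"
Greedy scan:
  Position 0 ('d'): matches sub[0] = 'd'
  Position 1 ('d'): no match needed
  Position 2 ('e'): no match needed
  Position 3 ('a'): matches sub[1] = 'a'
  Position 4 ('b'): no match needed
  Position 5 ('d'): no match needed
  Position 6 ('e'): no match needed
  Position 7 ('d'): no match needed
  Position 8 ('a'): matches sub[2] = 'a'
  Position 9 ('a'): no match needed
All 3 characters matched => is a subsequence

1


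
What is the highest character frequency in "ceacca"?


Input: ceacca
Character counts:
  'a': 2
  'c': 3
  'e': 1
Maximum frequency: 3

3


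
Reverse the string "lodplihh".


Input: lodplihh
Reading characters right to left:
  Position 7: 'h'
  Position 6: 'h'
  Position 5: 'i'
  Position 4: 'l'
  Position 3: 'p'
  Position 2: 'd'
  Position 1: 'o'
  Position 0: 'l'
Reversed: hhilpdol

hhilpdol


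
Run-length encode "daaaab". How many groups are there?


Input: daaaab
Scanning for consecutive runs:
  Group 1: 'd' x 1 (positions 0-0)
  Group 2: 'a' x 4 (positions 1-4)
  Group 3: 'b' x 1 (positions 5-5)
Total groups: 3

3


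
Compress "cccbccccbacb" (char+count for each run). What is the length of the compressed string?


Input: cccbccccbacb
Runs:
  'c' x 3 => "c3"
  'b' x 1 => "b1"
  'c' x 4 => "c4"
  'b' x 1 => "b1"
  'a' x 1 => "a1"
  'c' x 1 => "c1"
  'b' x 1 => "b1"
Compressed: "c3b1c4b1a1c1b1"
Compressed length: 14

14


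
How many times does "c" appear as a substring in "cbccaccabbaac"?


Searching for "c" in "cbccaccabbaac"
Scanning each position:
  Position 0: "c" => MATCH
  Position 1: "b" => no
  Position 2: "c" => MATCH
  Position 3: "c" => MATCH
  Position 4: "a" => no
  Position 5: "c" => MATCH
  Position 6: "c" => MATCH
  Position 7: "a" => no
  Position 8: "b" => no
  Position 9: "b" => no
  Position 10: "a" => no
  Position 11: "a" => no
  Position 12: "c" => MATCH
Total occurrences: 6

6


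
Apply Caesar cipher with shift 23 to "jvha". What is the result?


Caesar cipher: shift "jvha" by 23
  'j' (pos 9) + 23 = pos 6 = 'g'
  'v' (pos 21) + 23 = pos 18 = 's'
  'h' (pos 7) + 23 = pos 4 = 'e'
  'a' (pos 0) + 23 = pos 23 = 'x'
Result: gsex

gsex


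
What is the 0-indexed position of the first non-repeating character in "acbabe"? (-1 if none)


Input: acbabe
Character frequencies:
  'a': 2
  'b': 2
  'c': 1
  'e': 1
Scanning left to right for freq == 1:
  Position 0 ('a'): freq=2, skip
  Position 1 ('c'): unique! => answer = 1

1


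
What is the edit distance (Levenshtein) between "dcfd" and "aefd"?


Computing edit distance: "dcfd" -> "aefd"
DP table:
           a    e    f    d
      0    1    2    3    4
  d   1    1    2    3    3
  c   2    2    2    3    4
  f   3    3    3    2    3
  d   4    4    4    3    2
Edit distance = dp[4][4] = 2

2


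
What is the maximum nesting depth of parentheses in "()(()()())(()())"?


Input: "()(()()())(()())"
Tracking depth:
  Position 0 '(': depth becomes 1
  Position 1 ')': depth becomes 0
  Position 2 '(': depth becomes 1
  Position 3 '(': depth becomes 2
  Position 4 ')': depth becomes 1
  Position 5 '(': depth becomes 2
  Position 6 ')': depth becomes 1
  Position 7 '(': depth becomes 2
  Position 8 ')': depth becomes 1
  Position 9 ')': depth becomes 0
  Position 10 '(': depth becomes 1
  Position 11 '(': depth becomes 2
  Position 12 ')': depth becomes 1
  Position 13 '(': depth becomes 2
  Position 14 ')': depth becomes 1
  Position 15 ')': depth becomes 0
Maximum depth reached: 2

2


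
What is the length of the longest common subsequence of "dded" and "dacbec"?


LCS of "dded" and "dacbec"
DP table:
           d    a    c    b    e    c
      0    0    0    0    0    0    0
  d   0    1    1    1    1    1    1
  d   0    1    1    1    1    1    1
  e   0    1    1    1    1    2    2
  d   0    1    1    1    1    2    2
LCS length = dp[4][6] = 2

2


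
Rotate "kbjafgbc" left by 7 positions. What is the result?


Input: "kbjafgbc", rotate left by 7
First 7 characters: "kbjafgb"
Remaining characters: "c"
Concatenate remaining + first: "c" + "kbjafgb" = "ckbjafgb"

ckbjafgb


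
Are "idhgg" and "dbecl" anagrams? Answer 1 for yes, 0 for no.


Strings: "idhgg", "dbecl"
Sorted first:  dgghi
Sorted second: bcdel
Differ at position 0: 'd' vs 'b' => not anagrams

0


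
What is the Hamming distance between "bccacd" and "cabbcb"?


Comparing "bccacd" and "cabbcb" position by position:
  Position 0: 'b' vs 'c' => differ
  Position 1: 'c' vs 'a' => differ
  Position 2: 'c' vs 'b' => differ
  Position 3: 'a' vs 'b' => differ
  Position 4: 'c' vs 'c' => same
  Position 5: 'd' vs 'b' => differ
Total differences (Hamming distance): 5

5


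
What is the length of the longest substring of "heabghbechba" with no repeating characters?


Input: "heabghbechba"
Sliding window (track last position of each char):
  Position 0 ('h'): window [0,0] length 1 -- new best
  Position 1 ('e'): window [0,1] length 2 -- new best
  Position 2 ('a'): window [0,2] length 3 -- new best
  Position 3 ('b'): window [0,3] length 4 -- new best
  Position 4 ('g'): window [0,4] length 5 -- new best
  Position 5 ('h'): repeat (last at 0), move window start to 1
  Position 5 ('h'): window [1,5] length 5
  Position 6 ('b'): repeat (last at 3), move window start to 4
  Position 6 ('b'): window [4,6] length 3
  Position 7 ('e'): window [4,7] length 4
  Position 8 ('c'): window [4,8] length 5
  Position 9 ('h'): repeat (last at 5), move window start to 6
  Position 9 ('h'): window [6,9] length 4
  Position 10 ('b'): repeat (last at 6), move window start to 7
  Position 10 ('b'): window [7,10] length 4
  Position 11 ('a'): window [7,11] length 5
Longest substring with no repeats: "heabg" with length 5

5


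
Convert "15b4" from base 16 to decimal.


Input: "15b4" in base 16
Positional expansion:
  Digit '1' (value 1) x 16^3 = 4096
  Digit '5' (value 5) x 16^2 = 1280
  Digit 'b' (value 11) x 16^1 = 176
  Digit '4' (value 4) x 16^0 = 4
Sum = 5556

5556


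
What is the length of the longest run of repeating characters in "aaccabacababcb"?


Input: "aaccabacababcb"
Scanning for longest run:
  Position 1 ('a'): continues run of 'a', length=2
  Position 2 ('c'): new char, reset run to 1
  Position 3 ('c'): continues run of 'c', length=2
  Position 4 ('a'): new char, reset run to 1
  Position 5 ('b'): new char, reset run to 1
  Position 6 ('a'): new char, reset run to 1
  Position 7 ('c'): new char, reset run to 1
  Position 8 ('a'): new char, reset run to 1
  Position 9 ('b'): new char, reset run to 1
  Position 10 ('a'): new char, reset run to 1
  Position 11 ('b'): new char, reset run to 1
  Position 12 ('c'): new char, reset run to 1
  Position 13 ('b'): new char, reset run to 1
Longest run: 'a' with length 2

2


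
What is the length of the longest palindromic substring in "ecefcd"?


Input: "ecefcd"
Checking substrings for palindromes:
  [0:3] "ece" (len 3) => palindrome
Longest palindromic substring: "ece" with length 3

3


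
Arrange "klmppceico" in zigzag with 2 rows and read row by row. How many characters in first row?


Zigzag "klmppceico" into 2 rows:
Placing characters:
  'k' => row 0
  'l' => row 1
  'm' => row 0
  'p' => row 1
  'p' => row 0
  'c' => row 1
  'e' => row 0
  'i' => row 1
  'c' => row 0
  'o' => row 1
Rows:
  Row 0: "kmpec"
  Row 1: "lpcio"
First row length: 5

5


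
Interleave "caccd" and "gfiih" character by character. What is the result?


Interleaving "caccd" and "gfiih":
  Position 0: 'c' from first, 'g' from second => "cg"
  Position 1: 'a' from first, 'f' from second => "af"
  Position 2: 'c' from first, 'i' from second => "ci"
  Position 3: 'c' from first, 'i' from second => "ci"
  Position 4: 'd' from first, 'h' from second => "dh"
Result: cgafcicidh

cgafcicidh


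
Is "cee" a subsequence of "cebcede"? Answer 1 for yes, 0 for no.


Check if "cee" is a subsequence of "cebcede"
Greedy scan:
  Position 0 ('c'): matches sub[0] = 'c'
  Position 1 ('e'): matches sub[1] = 'e'
  Position 2 ('b'): no match needed
  Position 3 ('c'): no match needed
  Position 4 ('e'): matches sub[2] = 'e'
  Position 5 ('d'): no match needed
  Position 6 ('e'): no match needed
All 3 characters matched => is a subsequence

1


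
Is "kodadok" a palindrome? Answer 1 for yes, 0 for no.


Input: kodadok
Reversed: kodadok
  Compare pos 0 ('k') with pos 6 ('k'): match
  Compare pos 1 ('o') with pos 5 ('o'): match
  Compare pos 2 ('d') with pos 4 ('d'): match
Result: palindrome

1


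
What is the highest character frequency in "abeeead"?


Input: abeeead
Character counts:
  'a': 2
  'b': 1
  'd': 1
  'e': 3
Maximum frequency: 3

3


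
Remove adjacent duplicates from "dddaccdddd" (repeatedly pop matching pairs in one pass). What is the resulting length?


Input: dddaccdddd
Stack-based adjacent duplicate removal:
  Read 'd': push. Stack: d
  Read 'd': matches stack top 'd' => pop. Stack: (empty)
  Read 'd': push. Stack: d
  Read 'a': push. Stack: da
  Read 'c': push. Stack: dac
  Read 'c': matches stack top 'c' => pop. Stack: da
  Read 'd': push. Stack: dad
  Read 'd': matches stack top 'd' => pop. Stack: da
  Read 'd': push. Stack: dad
  Read 'd': matches stack top 'd' => pop. Stack: da
Final stack: "da" (length 2)

2


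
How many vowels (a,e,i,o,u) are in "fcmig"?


Input: fcmig
Checking each character:
  'f' at position 0: consonant
  'c' at position 1: consonant
  'm' at position 2: consonant
  'i' at position 3: vowel (running total: 1)
  'g' at position 4: consonant
Total vowels: 1

1


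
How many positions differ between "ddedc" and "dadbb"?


Comparing "ddedc" and "dadbb" position by position:
  Position 0: 'd' vs 'd' => same
  Position 1: 'd' vs 'a' => DIFFER
  Position 2: 'e' vs 'd' => DIFFER
  Position 3: 'd' vs 'b' => DIFFER
  Position 4: 'c' vs 'b' => DIFFER
Positions that differ: 4

4


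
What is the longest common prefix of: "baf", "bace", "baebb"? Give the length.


Words: baf, bace, baebb
  Position 0: all 'b' => match
  Position 1: all 'a' => match
  Position 2: ('f', 'c', 'e') => mismatch, stop
LCP = "ba" (length 2)

2


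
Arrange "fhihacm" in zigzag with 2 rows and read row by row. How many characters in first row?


Zigzag "fhihacm" into 2 rows:
Placing characters:
  'f' => row 0
  'h' => row 1
  'i' => row 0
  'h' => row 1
  'a' => row 0
  'c' => row 1
  'm' => row 0
Rows:
  Row 0: "fiam"
  Row 1: "hhc"
First row length: 4

4


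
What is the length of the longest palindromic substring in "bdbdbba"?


Input: "bdbdbba"
Checking substrings for palindromes:
  [0:5] "bdbdb" (len 5) => palindrome
  [0:3] "bdb" (len 3) => palindrome
  [1:4] "dbd" (len 3) => palindrome
  [2:5] "bdb" (len 3) => palindrome
  [4:6] "bb" (len 2) => palindrome
Longest palindromic substring: "bdbdb" with length 5

5


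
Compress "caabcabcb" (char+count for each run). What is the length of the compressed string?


Input: caabcabcb
Runs:
  'c' x 1 => "c1"
  'a' x 2 => "a2"
  'b' x 1 => "b1"
  'c' x 1 => "c1"
  'a' x 1 => "a1"
  'b' x 1 => "b1"
  'c' x 1 => "c1"
  'b' x 1 => "b1"
Compressed: "c1a2b1c1a1b1c1b1"
Compressed length: 16

16


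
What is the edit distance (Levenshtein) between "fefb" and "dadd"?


Computing edit distance: "fefb" -> "dadd"
DP table:
           d    a    d    d
      0    1    2    3    4
  f   1    1    2    3    4
  e   2    2    2    3    4
  f   3    3    3    3    4
  b   4    4    4    4    4
Edit distance = dp[4][4] = 4

4


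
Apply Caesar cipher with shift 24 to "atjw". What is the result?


Caesar cipher: shift "atjw" by 24
  'a' (pos 0) + 24 = pos 24 = 'y'
  't' (pos 19) + 24 = pos 17 = 'r'
  'j' (pos 9) + 24 = pos 7 = 'h'
  'w' (pos 22) + 24 = pos 20 = 'u'
Result: yrhu

yrhu


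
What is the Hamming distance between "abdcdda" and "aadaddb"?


Comparing "abdcdda" and "aadaddb" position by position:
  Position 0: 'a' vs 'a' => same
  Position 1: 'b' vs 'a' => differ
  Position 2: 'd' vs 'd' => same
  Position 3: 'c' vs 'a' => differ
  Position 4: 'd' vs 'd' => same
  Position 5: 'd' vs 'd' => same
  Position 6: 'a' vs 'b' => differ
Total differences (Hamming distance): 3

3


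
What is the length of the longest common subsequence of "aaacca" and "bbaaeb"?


LCS of "aaacca" and "bbaaeb"
DP table:
           b    b    a    a    e    b
      0    0    0    0    0    0    0
  a   0    0    0    1    1    1    1
  a   0    0    0    1    2    2    2
  a   0    0    0    1    2    2    2
  c   0    0    0    1    2    2    2
  c   0    0    0    1    2    2    2
  a   0    0    0    1    2    2    2
LCS length = dp[6][6] = 2

2


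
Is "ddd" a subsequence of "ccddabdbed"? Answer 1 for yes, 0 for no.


Check if "ddd" is a subsequence of "ccddabdbed"
Greedy scan:
  Position 0 ('c'): no match needed
  Position 1 ('c'): no match needed
  Position 2 ('d'): matches sub[0] = 'd'
  Position 3 ('d'): matches sub[1] = 'd'
  Position 4 ('a'): no match needed
  Position 5 ('b'): no match needed
  Position 6 ('d'): matches sub[2] = 'd'
  Position 7 ('b'): no match needed
  Position 8 ('e'): no match needed
  Position 9 ('d'): no match needed
All 3 characters matched => is a subsequence

1


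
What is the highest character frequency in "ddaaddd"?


Input: ddaaddd
Character counts:
  'a': 2
  'd': 5
Maximum frequency: 5

5


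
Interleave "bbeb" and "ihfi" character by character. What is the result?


Interleaving "bbeb" and "ihfi":
  Position 0: 'b' from first, 'i' from second => "bi"
  Position 1: 'b' from first, 'h' from second => "bh"
  Position 2: 'e' from first, 'f' from second => "ef"
  Position 3: 'b' from first, 'i' from second => "bi"
Result: bibhefbi

bibhefbi


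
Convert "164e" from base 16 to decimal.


Input: "164e" in base 16
Positional expansion:
  Digit '1' (value 1) x 16^3 = 4096
  Digit '6' (value 6) x 16^2 = 1536
  Digit '4' (value 4) x 16^1 = 64
  Digit 'e' (value 14) x 16^0 = 14
Sum = 5710

5710


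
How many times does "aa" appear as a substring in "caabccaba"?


Searching for "aa" in "caabccaba"
Scanning each position:
  Position 0: "ca" => no
  Position 1: "aa" => MATCH
  Position 2: "ab" => no
  Position 3: "bc" => no
  Position 4: "cc" => no
  Position 5: "ca" => no
  Position 6: "ab" => no
  Position 7: "ba" => no
Total occurrences: 1

1


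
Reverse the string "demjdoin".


Input: demjdoin
Reading characters right to left:
  Position 7: 'n'
  Position 6: 'i'
  Position 5: 'o'
  Position 4: 'd'
  Position 3: 'j'
  Position 2: 'm'
  Position 1: 'e'
  Position 0: 'd'
Reversed: niodjmed

niodjmed


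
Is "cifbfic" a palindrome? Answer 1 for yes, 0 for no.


Input: cifbfic
Reversed: cifbfic
  Compare pos 0 ('c') with pos 6 ('c'): match
  Compare pos 1 ('i') with pos 5 ('i'): match
  Compare pos 2 ('f') with pos 4 ('f'): match
Result: palindrome

1


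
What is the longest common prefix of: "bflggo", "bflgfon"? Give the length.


Words: bflggo, bflgfon
  Position 0: all 'b' => match
  Position 1: all 'f' => match
  Position 2: all 'l' => match
  Position 3: all 'g' => match
  Position 4: ('g', 'f') => mismatch, stop
LCP = "bflg" (length 4)

4


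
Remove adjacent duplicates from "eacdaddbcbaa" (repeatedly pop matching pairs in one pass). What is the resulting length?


Input: eacdaddbcbaa
Stack-based adjacent duplicate removal:
  Read 'e': push. Stack: e
  Read 'a': push. Stack: ea
  Read 'c': push. Stack: eac
  Read 'd': push. Stack: eacd
  Read 'a': push. Stack: eacda
  Read 'd': push. Stack: eacdad
  Read 'd': matches stack top 'd' => pop. Stack: eacda
  Read 'b': push. Stack: eacdab
  Read 'c': push. Stack: eacdabc
  Read 'b': push. Stack: eacdabcb
  Read 'a': push. Stack: eacdabcba
  Read 'a': matches stack top 'a' => pop. Stack: eacdabcb
Final stack: "eacdabcb" (length 8)

8


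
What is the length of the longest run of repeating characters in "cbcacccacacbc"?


Input: "cbcacccacacbc"
Scanning for longest run:
  Position 1 ('b'): new char, reset run to 1
  Position 2 ('c'): new char, reset run to 1
  Position 3 ('a'): new char, reset run to 1
  Position 4 ('c'): new char, reset run to 1
  Position 5 ('c'): continues run of 'c', length=2
  Position 6 ('c'): continues run of 'c', length=3
  Position 7 ('a'): new char, reset run to 1
  Position 8 ('c'): new char, reset run to 1
  Position 9 ('a'): new char, reset run to 1
  Position 10 ('c'): new char, reset run to 1
  Position 11 ('b'): new char, reset run to 1
  Position 12 ('c'): new char, reset run to 1
Longest run: 'c' with length 3

3


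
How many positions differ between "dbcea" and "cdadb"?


Comparing "dbcea" and "cdadb" position by position:
  Position 0: 'd' vs 'c' => DIFFER
  Position 1: 'b' vs 'd' => DIFFER
  Position 2: 'c' vs 'a' => DIFFER
  Position 3: 'e' vs 'd' => DIFFER
  Position 4: 'a' vs 'b' => DIFFER
Positions that differ: 5

5


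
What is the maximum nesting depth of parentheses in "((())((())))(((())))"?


Input: "((())((())))(((())))"
Tracking depth:
  Position 0 '(': depth becomes 1
  Position 1 '(': depth becomes 2
  Position 2 '(': depth becomes 3
  Position 3 ')': depth becomes 2
  Position 4 ')': depth becomes 1
  Position 5 '(': depth becomes 2
  Position 6 '(': depth becomes 3
  Position 7 '(': depth becomes 4
  Position 8 ')': depth becomes 3
  Position 9 ')': depth becomes 2
  Position 10 ')': depth becomes 1
  Position 11 ')': depth becomes 0
  Position 12 '(': depth becomes 1
  Position 13 '(': depth becomes 2
  Position 14 '(': depth becomes 3
  Position 15 '(': depth becomes 4
  Position 16 ')': depth becomes 3
  Position 17 ')': depth becomes 2
  Position 18 ')': depth becomes 1
  Position 19 ')': depth becomes 0
Maximum depth reached: 4

4


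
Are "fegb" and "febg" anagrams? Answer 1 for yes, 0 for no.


Strings: "fegb", "febg"
Sorted first:  befg
Sorted second: befg
Sorted forms match => anagrams

1


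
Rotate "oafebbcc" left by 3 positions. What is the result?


Input: "oafebbcc", rotate left by 3
First 3 characters: "oaf"
Remaining characters: "ebbcc"
Concatenate remaining + first: "ebbcc" + "oaf" = "ebbccoaf"

ebbccoaf


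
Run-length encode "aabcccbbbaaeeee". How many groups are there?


Input: aabcccbbbaaeeee
Scanning for consecutive runs:
  Group 1: 'a' x 2 (positions 0-1)
  Group 2: 'b' x 1 (positions 2-2)
  Group 3: 'c' x 3 (positions 3-5)
  Group 4: 'b' x 3 (positions 6-8)
  Group 5: 'a' x 2 (positions 9-10)
  Group 6: 'e' x 4 (positions 11-14)
Total groups: 6

6


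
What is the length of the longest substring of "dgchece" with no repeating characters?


Input: "dgchece"
Sliding window (track last position of each char):
  Position 0 ('d'): window [0,0] length 1 -- new best
  Position 1 ('g'): window [0,1] length 2 -- new best
  Position 2 ('c'): window [0,2] length 3 -- new best
  Position 3 ('h'): window [0,3] length 4 -- new best
  Position 4 ('e'): window [0,4] length 5 -- new best
  Position 5 ('c'): repeat (last at 2), move window start to 3
  Position 5 ('c'): window [3,5] length 3
  Position 6 ('e'): repeat (last at 4), move window start to 5
  Position 6 ('e'): window [5,6] length 2
Longest substring with no repeats: "dgche" with length 5

5


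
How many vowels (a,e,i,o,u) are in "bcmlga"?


Input: bcmlga
Checking each character:
  'b' at position 0: consonant
  'c' at position 1: consonant
  'm' at position 2: consonant
  'l' at position 3: consonant
  'g' at position 4: consonant
  'a' at position 5: vowel (running total: 1)
Total vowels: 1

1


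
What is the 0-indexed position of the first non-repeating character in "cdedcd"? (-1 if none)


Input: cdedcd
Character frequencies:
  'c': 2
  'd': 3
  'e': 1
Scanning left to right for freq == 1:
  Position 0 ('c'): freq=2, skip
  Position 1 ('d'): freq=3, skip
  Position 2 ('e'): unique! => answer = 2

2


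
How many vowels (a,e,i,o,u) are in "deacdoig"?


Input: deacdoig
Checking each character:
  'd' at position 0: consonant
  'e' at position 1: vowel (running total: 1)
  'a' at position 2: vowel (running total: 2)
  'c' at position 3: consonant
  'd' at position 4: consonant
  'o' at position 5: vowel (running total: 3)
  'i' at position 6: vowel (running total: 4)
  'g' at position 7: consonant
Total vowels: 4

4


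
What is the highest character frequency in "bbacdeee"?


Input: bbacdeee
Character counts:
  'a': 1
  'b': 2
  'c': 1
  'd': 1
  'e': 3
Maximum frequency: 3

3


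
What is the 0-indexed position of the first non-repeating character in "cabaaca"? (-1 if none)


Input: cabaaca
Character frequencies:
  'a': 4
  'b': 1
  'c': 2
Scanning left to right for freq == 1:
  Position 0 ('c'): freq=2, skip
  Position 1 ('a'): freq=4, skip
  Position 2 ('b'): unique! => answer = 2

2


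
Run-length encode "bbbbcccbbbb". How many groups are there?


Input: bbbbcccbbbb
Scanning for consecutive runs:
  Group 1: 'b' x 4 (positions 0-3)
  Group 2: 'c' x 3 (positions 4-6)
  Group 3: 'b' x 4 (positions 7-10)
Total groups: 3

3


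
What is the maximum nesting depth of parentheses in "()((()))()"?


Input: "()((()))()"
Tracking depth:
  Position 0 '(': depth becomes 1
  Position 1 ')': depth becomes 0
  Position 2 '(': depth becomes 1
  Position 3 '(': depth becomes 2
  Position 4 '(': depth becomes 3
  Position 5 ')': depth becomes 2
  Position 6 ')': depth becomes 1
  Position 7 ')': depth becomes 0
  Position 8 '(': depth becomes 1
  Position 9 ')': depth becomes 0
Maximum depth reached: 3

3


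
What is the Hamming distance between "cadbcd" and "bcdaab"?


Comparing "cadbcd" and "bcdaab" position by position:
  Position 0: 'c' vs 'b' => differ
  Position 1: 'a' vs 'c' => differ
  Position 2: 'd' vs 'd' => same
  Position 3: 'b' vs 'a' => differ
  Position 4: 'c' vs 'a' => differ
  Position 5: 'd' vs 'b' => differ
Total differences (Hamming distance): 5

5


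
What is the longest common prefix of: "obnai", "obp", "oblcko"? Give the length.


Words: obnai, obp, oblcko
  Position 0: all 'o' => match
  Position 1: all 'b' => match
  Position 2: ('n', 'p', 'l') => mismatch, stop
LCP = "ob" (length 2)

2


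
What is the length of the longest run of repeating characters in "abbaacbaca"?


Input: "abbaacbaca"
Scanning for longest run:
  Position 1 ('b'): new char, reset run to 1
  Position 2 ('b'): continues run of 'b', length=2
  Position 3 ('a'): new char, reset run to 1
  Position 4 ('a'): continues run of 'a', length=2
  Position 5 ('c'): new char, reset run to 1
  Position 6 ('b'): new char, reset run to 1
  Position 7 ('a'): new char, reset run to 1
  Position 8 ('c'): new char, reset run to 1
  Position 9 ('a'): new char, reset run to 1
Longest run: 'b' with length 2

2


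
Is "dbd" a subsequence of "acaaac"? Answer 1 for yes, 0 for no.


Check if "dbd" is a subsequence of "acaaac"
Greedy scan:
  Position 0 ('a'): no match needed
  Position 1 ('c'): no match needed
  Position 2 ('a'): no match needed
  Position 3 ('a'): no match needed
  Position 4 ('a'): no match needed
  Position 5 ('c'): no match needed
Only matched 0/3 characters => not a subsequence

0


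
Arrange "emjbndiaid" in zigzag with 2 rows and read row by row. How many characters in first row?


Zigzag "emjbndiaid" into 2 rows:
Placing characters:
  'e' => row 0
  'm' => row 1
  'j' => row 0
  'b' => row 1
  'n' => row 0
  'd' => row 1
  'i' => row 0
  'a' => row 1
  'i' => row 0
  'd' => row 1
Rows:
  Row 0: "ejnii"
  Row 1: "mbdad"
First row length: 5

5


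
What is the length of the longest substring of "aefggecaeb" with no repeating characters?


Input: "aefggecaeb"
Sliding window (track last position of each char):
  Position 0 ('a'): window [0,0] length 1 -- new best
  Position 1 ('e'): window [0,1] length 2 -- new best
  Position 2 ('f'): window [0,2] length 3 -- new best
  Position 3 ('g'): window [0,3] length 4 -- new best
  Position 4 ('g'): repeat (last at 3), move window start to 4
  Position 4 ('g'): window [4,4] length 1
  Position 5 ('e'): window [4,5] length 2
  Position 6 ('c'): window [4,6] length 3
  Position 7 ('a'): window [4,7] length 4
  Position 8 ('e'): repeat (last at 5), move window start to 6
  Position 8 ('e'): window [6,8] length 3
  Position 9 ('b'): window [6,9] length 4
Longest substring with no repeats: "aefg" with length 4

4


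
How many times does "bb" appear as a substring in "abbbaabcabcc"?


Searching for "bb" in "abbbaabcabcc"
Scanning each position:
  Position 0: "ab" => no
  Position 1: "bb" => MATCH
  Position 2: "bb" => MATCH
  Position 3: "ba" => no
  Position 4: "aa" => no
  Position 5: "ab" => no
  Position 6: "bc" => no
  Position 7: "ca" => no
  Position 8: "ab" => no
  Position 9: "bc" => no
  Position 10: "cc" => no
Total occurrences: 2

2


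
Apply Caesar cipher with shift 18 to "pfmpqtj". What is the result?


Caesar cipher: shift "pfmpqtj" by 18
  'p' (pos 15) + 18 = pos 7 = 'h'
  'f' (pos 5) + 18 = pos 23 = 'x'
  'm' (pos 12) + 18 = pos 4 = 'e'
  'p' (pos 15) + 18 = pos 7 = 'h'
  'q' (pos 16) + 18 = pos 8 = 'i'
  't' (pos 19) + 18 = pos 11 = 'l'
  'j' (pos 9) + 18 = pos 1 = 'b'
Result: hxehilb

hxehilb


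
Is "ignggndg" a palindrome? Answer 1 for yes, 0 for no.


Input: ignggndg
Reversed: gdnggngi
  Compare pos 0 ('i') with pos 7 ('g'): MISMATCH
  Compare pos 1 ('g') with pos 6 ('d'): MISMATCH
  Compare pos 2 ('n') with pos 5 ('n'): match
  Compare pos 3 ('g') with pos 4 ('g'): match
Result: not a palindrome

0


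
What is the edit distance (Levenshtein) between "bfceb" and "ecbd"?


Computing edit distance: "bfceb" -> "ecbd"
DP table:
           e    c    b    d
      0    1    2    3    4
  b   1    1    2    2    3
  f   2    2    2    3    3
  c   3    3    2    3    4
  e   4    3    3    3    4
  b   5    4    4    3    4
Edit distance = dp[5][4] = 4

4


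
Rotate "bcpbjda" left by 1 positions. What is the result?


Input: "bcpbjda", rotate left by 1
First 1 characters: "b"
Remaining characters: "cpbjda"
Concatenate remaining + first: "cpbjda" + "b" = "cpbjdab"

cpbjdab


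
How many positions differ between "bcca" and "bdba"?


Comparing "bcca" and "bdba" position by position:
  Position 0: 'b' vs 'b' => same
  Position 1: 'c' vs 'd' => DIFFER
  Position 2: 'c' vs 'b' => DIFFER
  Position 3: 'a' vs 'a' => same
Positions that differ: 2

2


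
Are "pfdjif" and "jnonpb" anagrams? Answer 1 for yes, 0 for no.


Strings: "pfdjif", "jnonpb"
Sorted first:  dffijp
Sorted second: bjnnop
Differ at position 0: 'd' vs 'b' => not anagrams

0


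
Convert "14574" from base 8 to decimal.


Input: "14574" in base 8
Positional expansion:
  Digit '1' (value 1) x 8^4 = 4096
  Digit '4' (value 4) x 8^3 = 2048
  Digit '5' (value 5) x 8^2 = 320
  Digit '7' (value 7) x 8^1 = 56
  Digit '4' (value 4) x 8^0 = 4
Sum = 6524

6524


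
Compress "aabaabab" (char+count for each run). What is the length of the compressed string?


Input: aabaabab
Runs:
  'a' x 2 => "a2"
  'b' x 1 => "b1"
  'a' x 2 => "a2"
  'b' x 1 => "b1"
  'a' x 1 => "a1"
  'b' x 1 => "b1"
Compressed: "a2b1a2b1a1b1"
Compressed length: 12

12


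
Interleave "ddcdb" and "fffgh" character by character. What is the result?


Interleaving "ddcdb" and "fffgh":
  Position 0: 'd' from first, 'f' from second => "df"
  Position 1: 'd' from first, 'f' from second => "df"
  Position 2: 'c' from first, 'f' from second => "cf"
  Position 3: 'd' from first, 'g' from second => "dg"
  Position 4: 'b' from first, 'h' from second => "bh"
Result: dfdfcfdgbh

dfdfcfdgbh
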